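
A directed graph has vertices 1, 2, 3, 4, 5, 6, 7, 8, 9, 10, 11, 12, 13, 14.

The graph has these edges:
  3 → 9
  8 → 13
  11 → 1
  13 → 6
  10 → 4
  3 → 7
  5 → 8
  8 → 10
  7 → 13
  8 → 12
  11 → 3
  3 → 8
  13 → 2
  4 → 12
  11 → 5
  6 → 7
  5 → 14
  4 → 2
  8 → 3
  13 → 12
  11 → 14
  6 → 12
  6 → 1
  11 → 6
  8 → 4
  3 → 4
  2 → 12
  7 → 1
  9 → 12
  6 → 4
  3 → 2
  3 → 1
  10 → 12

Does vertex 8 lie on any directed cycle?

Yes

8 is on a cycle iff 8 can reach itself via ≥1 edge.
8 → 3 → 8 — yes.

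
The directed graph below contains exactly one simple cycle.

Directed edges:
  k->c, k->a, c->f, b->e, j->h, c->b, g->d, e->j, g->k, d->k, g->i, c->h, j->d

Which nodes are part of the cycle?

b, c, d, e, j, k

DFS with gray/black marking from d:
d gray
  k gray
    a gray
    a black
    c gray
      f gray
      f black
      b gray
        e gray
          j gray
            h gray
            h black
            j→d: d is gray → back edge
Back edge closes the cycle d → k → c → b → e → j → d; its vertices are {b, c, d, e, j, k}.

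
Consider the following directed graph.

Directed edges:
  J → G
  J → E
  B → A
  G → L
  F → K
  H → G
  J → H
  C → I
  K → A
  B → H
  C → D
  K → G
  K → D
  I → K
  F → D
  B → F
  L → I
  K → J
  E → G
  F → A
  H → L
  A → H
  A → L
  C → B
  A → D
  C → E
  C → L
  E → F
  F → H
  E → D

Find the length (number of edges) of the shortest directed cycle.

For each vertex v, BFS finds the shortest path from v back to v.
The shortest such closed walk is I → K → G → L → I, length 4.

4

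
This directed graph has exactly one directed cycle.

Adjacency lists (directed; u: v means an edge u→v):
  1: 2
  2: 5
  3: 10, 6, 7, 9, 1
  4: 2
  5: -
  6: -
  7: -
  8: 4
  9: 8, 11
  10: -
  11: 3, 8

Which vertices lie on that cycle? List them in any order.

DFS with gray/black marking from 3:
3 gray
  10 gray
  10 black
  6 gray
  6 black
  7 gray
  7 black
  9 gray
    8 gray
      4 gray
        2 gray
          5 gray
          5 black
        2 black
      4 black
    8 black
    11 gray
      11→3: 3 is gray → back edge
Back edge closes the cycle 3 → 9 → 11 → 3; its vertices are {3, 9, 11}.

3, 9, 11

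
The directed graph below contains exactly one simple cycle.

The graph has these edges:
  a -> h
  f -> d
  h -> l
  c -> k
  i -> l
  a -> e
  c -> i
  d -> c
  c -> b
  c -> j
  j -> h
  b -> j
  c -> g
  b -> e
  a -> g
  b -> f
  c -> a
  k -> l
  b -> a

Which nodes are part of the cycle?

b, c, d, f

DFS with gray/black marking from c:
c gray
  k gray
    l gray
    l black
  k black
  j gray
    h gray
      h→l: l black — skip
    h black
  j black
  b gray
    f gray
      d gray
        d→c: c is gray → back edge
Back edge closes the cycle c → b → f → d → c; its vertices are {b, c, d, f}.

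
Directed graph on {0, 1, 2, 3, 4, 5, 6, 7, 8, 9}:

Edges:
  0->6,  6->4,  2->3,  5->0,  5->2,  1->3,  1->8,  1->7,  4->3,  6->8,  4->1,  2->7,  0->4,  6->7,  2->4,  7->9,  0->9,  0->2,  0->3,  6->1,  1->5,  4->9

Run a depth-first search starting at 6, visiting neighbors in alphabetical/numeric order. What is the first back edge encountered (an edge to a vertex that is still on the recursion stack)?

4→1

DFS from 6 (visiting neighbors in alphabetical/numeric order); mark gray on enter, black on exit:
6 gray
  1 gray
    3 gray
    3 black
    5 gray
      0 gray
        2 gray
          2→3: 3 black — skip
          4 gray
            4→1: 1 is gray → back edge
First back edge: 4 → 1.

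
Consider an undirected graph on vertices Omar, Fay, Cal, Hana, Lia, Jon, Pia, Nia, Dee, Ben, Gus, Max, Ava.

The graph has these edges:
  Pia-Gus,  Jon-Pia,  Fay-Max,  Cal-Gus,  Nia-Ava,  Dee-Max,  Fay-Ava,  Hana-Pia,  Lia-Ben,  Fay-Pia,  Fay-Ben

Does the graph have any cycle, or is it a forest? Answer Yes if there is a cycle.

DFS, tracking each vertex's parent; an edge to a visited non-parent vertex closes a cycle.
Start from Max:
visit Max (parent –)
  visit Dee (parent Max)
    Dee–Max: parent, skip
  visit Fay (parent Max)
    visit Ava (parent Fay)
      Ava–Fay: parent, skip
      visit Nia (parent Ava)
        Nia–Ava: parent, skip
    Fay–Max: parent, skip
    visit Pia (parent Fay)
      visit Hana (parent Pia)
        Hana–Pia: parent, skip
      visit Gus (parent Pia)
        Gus–Pia: parent, skip
        visit Cal (parent Gus)
          Cal–Gus: parent, skip
      visit Jon (parent Pia)
        Jon–Pia: parent, skip
      Pia–Fay: parent, skip
    visit Ben (parent Fay)
      Ben–Fay: parent, skip
      visit Lia (parent Ben)
        Lia–Ben: parent, skip
visit Omar (parent –)
No non-parent visited neighbor found — the graph is a forest.

No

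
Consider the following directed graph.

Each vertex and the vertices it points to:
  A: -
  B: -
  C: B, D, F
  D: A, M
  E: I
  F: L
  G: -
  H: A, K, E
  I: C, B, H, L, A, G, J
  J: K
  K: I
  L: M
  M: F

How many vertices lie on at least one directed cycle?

A vertex is on a directed cycle iff it belongs to a strongly connected component of size ≥ 2 (or has a self-loop).
The vertices on cycles are {E, F, H, I, J, K, L, M} — 8 in total.

8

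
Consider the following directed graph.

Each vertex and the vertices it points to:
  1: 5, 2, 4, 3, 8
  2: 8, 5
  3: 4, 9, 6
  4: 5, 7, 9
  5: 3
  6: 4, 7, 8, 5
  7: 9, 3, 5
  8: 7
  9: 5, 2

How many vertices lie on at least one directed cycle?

8

A vertex is on a directed cycle iff it belongs to a strongly connected component of size ≥ 2 (or has a self-loop).
The vertices on cycles are {2, 3, 4, 5, 6, 7, 8, 9} — 8 in total.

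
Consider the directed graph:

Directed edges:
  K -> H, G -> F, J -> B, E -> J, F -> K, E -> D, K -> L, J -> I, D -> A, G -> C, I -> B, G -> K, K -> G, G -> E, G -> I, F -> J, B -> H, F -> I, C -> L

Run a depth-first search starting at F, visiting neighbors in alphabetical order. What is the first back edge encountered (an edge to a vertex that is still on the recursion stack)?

DFS from F (visiting neighbors in alphabetical order); mark gray on enter, black on exit:
F gray
  I gray
    B gray
      H gray
      H black
    B black
  I black
  J gray
    J→B: B black — skip
    J→I: I black — skip
  J black
  K gray
    G gray
      C gray
        L gray
        L black
      C black
      E gray
        D gray
          A gray
          A black
        D black
        E→J: J black — skip
      E black
      G→F: F is gray → back edge
First back edge: G → F.

G->F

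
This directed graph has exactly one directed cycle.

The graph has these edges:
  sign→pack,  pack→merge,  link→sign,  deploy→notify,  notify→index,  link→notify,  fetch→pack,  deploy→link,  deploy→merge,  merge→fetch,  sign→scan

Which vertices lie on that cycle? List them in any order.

pack, fetch, merge

DFS with gray/black marking from pack:
pack gray
  merge gray
    fetch gray
      fetch→pack: pack is gray → back edge
Back edge closes the cycle pack → merge → fetch → pack; its vertices are {pack, fetch, merge}.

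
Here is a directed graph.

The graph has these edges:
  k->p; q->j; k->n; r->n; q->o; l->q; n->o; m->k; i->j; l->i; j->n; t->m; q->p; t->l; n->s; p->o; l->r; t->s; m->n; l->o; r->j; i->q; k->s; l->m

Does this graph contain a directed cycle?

No

DFS with white/gray/black marking, starting from l:
l gray
  q gray
    o gray
    o black
    p gray
      p→o: o black — skip
    p black
    j gray
      n gray
        s gray
        s black
        n→o: o black — skip
      n black
    j black
  q black
  i gray
    i→j: j black — skip
    i→q: q black — skip
  i black
  l→o: o black — skip
  m gray
    m→n: n black — skip
    k gray
      k→n: n black — skip
      k→p: p black — skip
      k→s: s black — skip
    k black
  m black
  r gray
    r→j: j black — skip
    r→n: n black — skip
  r black
l black
t gray
  t→l: l black — skip
  t→m: m black — skip
  t→s: s black — skip
t black
Every edge goes to a white or black vertex — no back edge, so the graph is acyclic.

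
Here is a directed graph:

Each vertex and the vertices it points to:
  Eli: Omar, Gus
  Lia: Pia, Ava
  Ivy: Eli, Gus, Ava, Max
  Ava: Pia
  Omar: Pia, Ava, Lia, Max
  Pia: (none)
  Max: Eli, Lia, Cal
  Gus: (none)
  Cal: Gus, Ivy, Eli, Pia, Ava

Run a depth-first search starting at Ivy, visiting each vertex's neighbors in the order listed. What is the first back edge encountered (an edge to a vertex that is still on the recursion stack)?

Max→Eli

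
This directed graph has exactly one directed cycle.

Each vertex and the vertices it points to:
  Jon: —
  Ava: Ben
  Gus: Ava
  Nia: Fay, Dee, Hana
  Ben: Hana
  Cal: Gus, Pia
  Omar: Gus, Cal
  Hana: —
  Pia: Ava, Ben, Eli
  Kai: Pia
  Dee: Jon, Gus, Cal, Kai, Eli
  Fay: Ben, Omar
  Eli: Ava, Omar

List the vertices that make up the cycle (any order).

DFS with gray/black marking from Cal:
Cal gray
  Gus gray
    Ava gray
      Ben gray
        Hana gray
        Hana black
      Ben black
    Ava black
  Gus black
  Pia gray
    Pia→Ava: Ava black — skip
    Pia→Ben: Ben black — skip
    Eli gray
      Eli→Ava: Ava black — skip
      Omar gray
        Omar→Gus: Gus black — skip
        Omar→Cal: Cal is gray → back edge
Back edge closes the cycle Cal → Pia → Eli → Omar → Cal; its vertices are {Cal, Eli, Pia, Omar}.

Cal, Eli, Pia, Omar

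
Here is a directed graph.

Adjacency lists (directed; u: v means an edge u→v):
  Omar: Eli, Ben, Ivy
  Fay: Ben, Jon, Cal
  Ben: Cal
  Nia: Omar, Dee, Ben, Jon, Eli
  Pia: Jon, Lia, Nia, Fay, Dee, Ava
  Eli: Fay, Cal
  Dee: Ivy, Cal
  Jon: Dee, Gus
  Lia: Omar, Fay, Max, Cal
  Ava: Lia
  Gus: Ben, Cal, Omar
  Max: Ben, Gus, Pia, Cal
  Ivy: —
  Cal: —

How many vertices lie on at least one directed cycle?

9

A vertex is on a directed cycle iff it belongs to a strongly connected component of size ≥ 2 (or has a self-loop).
The vertices on cycles are {Ava, Eli, Fay, Gus, Jon, Lia, Max, Pia, Omar} — 9 in total.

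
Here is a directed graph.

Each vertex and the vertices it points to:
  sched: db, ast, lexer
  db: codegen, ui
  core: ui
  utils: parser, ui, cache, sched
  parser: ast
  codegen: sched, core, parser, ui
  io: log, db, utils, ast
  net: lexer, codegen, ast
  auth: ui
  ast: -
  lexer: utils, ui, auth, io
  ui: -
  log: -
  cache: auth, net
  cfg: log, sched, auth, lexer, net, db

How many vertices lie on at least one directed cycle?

A vertex is on a directed cycle iff it belongs to a strongly connected component of size ≥ 2 (or has a self-loop).
The vertices on cycles are {db, io, net, cache, lexer, sched, utils, codegen} — 8 in total.

8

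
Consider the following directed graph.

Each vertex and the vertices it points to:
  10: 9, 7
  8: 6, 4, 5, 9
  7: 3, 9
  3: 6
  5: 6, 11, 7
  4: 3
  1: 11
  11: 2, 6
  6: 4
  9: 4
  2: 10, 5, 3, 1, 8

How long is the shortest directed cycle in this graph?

For each vertex v, BFS finds the shortest path from v back to v.
The shortest such closed walk is 2 → 5 → 11 → 2, length 3.

3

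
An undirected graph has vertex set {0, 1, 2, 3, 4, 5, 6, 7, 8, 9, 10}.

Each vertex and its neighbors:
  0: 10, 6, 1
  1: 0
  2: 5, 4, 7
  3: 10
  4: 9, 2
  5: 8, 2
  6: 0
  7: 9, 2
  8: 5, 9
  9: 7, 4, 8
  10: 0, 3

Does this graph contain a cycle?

Yes

DFS, tracking each vertex's parent; an edge to a visited non-parent vertex closes a cycle.
Start from 2:
visit 2 (parent –)
  visit 5 (parent 2)
    visit 8 (parent 5)
      8–5: parent, skip
      visit 9 (parent 8)
        visit 7 (parent 9)
          7–9: parent, skip
          7–2: 2 visited and ≠ parent → cycle
Cycle: 2 – 5 – 8 – 9 – 7 – 2.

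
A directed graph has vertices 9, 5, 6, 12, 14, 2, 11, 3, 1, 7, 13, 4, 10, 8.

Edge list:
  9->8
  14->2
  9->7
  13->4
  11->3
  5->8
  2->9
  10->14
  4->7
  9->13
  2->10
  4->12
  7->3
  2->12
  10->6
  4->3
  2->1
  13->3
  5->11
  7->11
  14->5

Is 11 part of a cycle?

11 lies on a cycle iff there is a path from 11 back to itself.
Exploring from 11, it never reaches itself; equivalently, its strongly connected component is a singleton.

No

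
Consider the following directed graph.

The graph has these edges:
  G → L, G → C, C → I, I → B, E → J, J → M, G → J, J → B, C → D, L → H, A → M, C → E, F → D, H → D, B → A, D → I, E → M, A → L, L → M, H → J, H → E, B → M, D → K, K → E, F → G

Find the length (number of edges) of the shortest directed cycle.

For each vertex v, BFS finds the shortest path from v back to v.
The shortest such closed walk is L → H → J → B → A → L, length 5.

5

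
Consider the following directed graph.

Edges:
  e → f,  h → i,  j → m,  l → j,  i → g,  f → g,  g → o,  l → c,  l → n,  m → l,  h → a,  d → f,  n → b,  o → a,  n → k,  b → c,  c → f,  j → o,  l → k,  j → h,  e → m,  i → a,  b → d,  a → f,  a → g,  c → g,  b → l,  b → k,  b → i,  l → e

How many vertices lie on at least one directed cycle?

A vertex is on a directed cycle iff it belongs to a strongly connected component of size ≥ 2 (or has a self-loop).
The vertices on cycles are {a, b, e, f, g, j, l, m, n, o} — 10 in total.

10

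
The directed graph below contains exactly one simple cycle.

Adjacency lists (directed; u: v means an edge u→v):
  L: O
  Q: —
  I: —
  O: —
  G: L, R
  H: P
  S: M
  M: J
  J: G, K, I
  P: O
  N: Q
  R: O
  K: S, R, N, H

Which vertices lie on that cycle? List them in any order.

J, K, M, S

DFS with gray/black marking from J:
J gray
  G gray
    L gray
      O gray
      O black
    L black
    R gray
      R→O: O black — skip
    R black
  G black
  K gray
    S gray
      M gray
        M→J: J is gray → back edge
Back edge closes the cycle J → K → S → M → J; its vertices are {J, K, M, S}.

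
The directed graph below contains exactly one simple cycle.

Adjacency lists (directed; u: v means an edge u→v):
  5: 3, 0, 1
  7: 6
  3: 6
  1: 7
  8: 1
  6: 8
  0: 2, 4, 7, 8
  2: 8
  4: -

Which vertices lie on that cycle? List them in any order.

1, 6, 7, 8

DFS with gray/black marking from 1:
1 gray
  7 gray
    6 gray
      8 gray
        8→1: 1 is gray → back edge
Back edge closes the cycle 1 → 7 → 6 → 8 → 1; its vertices are {1, 6, 7, 8}.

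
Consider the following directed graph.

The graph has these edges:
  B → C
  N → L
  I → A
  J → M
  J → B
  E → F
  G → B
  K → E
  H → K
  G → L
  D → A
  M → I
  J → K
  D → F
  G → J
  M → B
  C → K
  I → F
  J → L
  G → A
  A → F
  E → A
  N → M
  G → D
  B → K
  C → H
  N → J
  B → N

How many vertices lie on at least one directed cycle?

4

A vertex is on a directed cycle iff it belongs to a strongly connected component of size ≥ 2 (or has a self-loop).
The vertices on cycles are {B, J, M, N} — 4 in total.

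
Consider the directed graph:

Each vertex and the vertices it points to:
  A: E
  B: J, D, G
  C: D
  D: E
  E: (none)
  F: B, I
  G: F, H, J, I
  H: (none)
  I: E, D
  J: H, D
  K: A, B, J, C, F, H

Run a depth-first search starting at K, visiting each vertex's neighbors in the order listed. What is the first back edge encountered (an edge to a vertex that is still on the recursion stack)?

DFS from K (visiting each vertex's neighbors in the order listed); mark gray on enter, black on exit:
K gray
  A gray
    E gray
    E black
  A black
  B gray
    J gray
      H gray
      H black
      D gray
        D→E: E black — skip
      D black
    J black
    B→D: D black — skip
    G gray
      F gray
        F→B: B is gray → back edge
First back edge: F → B.

F->B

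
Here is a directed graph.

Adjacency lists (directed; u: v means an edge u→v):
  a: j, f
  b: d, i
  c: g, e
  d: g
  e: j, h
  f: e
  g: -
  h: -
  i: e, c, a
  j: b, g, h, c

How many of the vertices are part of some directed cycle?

7

A vertex is on a directed cycle iff it belongs to a strongly connected component of size ≥ 2 (or has a self-loop).
The vertices on cycles are {a, b, c, e, f, i, j} — 7 in total.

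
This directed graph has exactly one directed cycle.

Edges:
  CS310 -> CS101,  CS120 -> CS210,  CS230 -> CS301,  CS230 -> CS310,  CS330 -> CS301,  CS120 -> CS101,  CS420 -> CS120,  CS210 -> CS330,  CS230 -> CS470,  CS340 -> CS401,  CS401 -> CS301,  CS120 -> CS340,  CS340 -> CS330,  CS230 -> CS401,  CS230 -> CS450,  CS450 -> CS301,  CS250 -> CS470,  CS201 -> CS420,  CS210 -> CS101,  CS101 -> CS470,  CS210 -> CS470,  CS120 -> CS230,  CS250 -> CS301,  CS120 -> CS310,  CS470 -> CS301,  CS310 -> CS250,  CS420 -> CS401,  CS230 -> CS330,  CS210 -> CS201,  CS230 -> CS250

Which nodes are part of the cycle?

CS120, CS201, CS210, CS420

DFS with gray/black marking from CS120:
CS120 gray
  CS340 gray
    CS330 gray
      CS301 gray
      CS301 black
    CS330 black
    CS401 gray
      CS401→CS301: CS301 black — skip
    CS401 black
  CS340 black
  CS101 gray
    CS470 gray
      CS470→CS301: CS301 black — skip
    CS470 black
  CS101 black
  CS210 gray
    CS210→CS330: CS330 black — skip
    CS201 gray
      CS420 gray
        CS420→CS401: CS401 black — skip
        CS420→CS120: CS120 is gray → back edge
Back edge closes the cycle CS120 → CS210 → CS201 → CS420 → CS120; its vertices are {CS120, CS201, CS210, CS420}.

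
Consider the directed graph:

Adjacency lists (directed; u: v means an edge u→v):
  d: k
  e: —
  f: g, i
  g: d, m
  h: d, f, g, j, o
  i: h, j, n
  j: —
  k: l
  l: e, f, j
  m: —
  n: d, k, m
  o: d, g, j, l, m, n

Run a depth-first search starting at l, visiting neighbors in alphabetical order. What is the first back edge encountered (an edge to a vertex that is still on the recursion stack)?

k→l

DFS from l (visiting neighbors in alphabetical order); mark gray on enter, black on exit:
l gray
  e gray
  e black
  f gray
    g gray
      d gray
        k gray
          k→l: l is gray → back edge
First back edge: k → l.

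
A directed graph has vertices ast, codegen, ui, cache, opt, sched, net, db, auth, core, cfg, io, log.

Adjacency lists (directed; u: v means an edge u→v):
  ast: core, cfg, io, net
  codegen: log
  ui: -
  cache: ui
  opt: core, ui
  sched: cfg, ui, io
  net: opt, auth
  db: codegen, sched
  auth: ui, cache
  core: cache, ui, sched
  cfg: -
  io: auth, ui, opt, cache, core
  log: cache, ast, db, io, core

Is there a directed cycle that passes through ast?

No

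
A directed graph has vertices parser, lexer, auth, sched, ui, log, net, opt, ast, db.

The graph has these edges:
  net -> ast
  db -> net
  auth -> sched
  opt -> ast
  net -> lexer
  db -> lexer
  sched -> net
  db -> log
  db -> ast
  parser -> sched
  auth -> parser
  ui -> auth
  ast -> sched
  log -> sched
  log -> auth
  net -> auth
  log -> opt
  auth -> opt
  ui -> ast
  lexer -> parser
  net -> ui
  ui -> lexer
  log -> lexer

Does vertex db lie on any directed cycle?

db lies on a cycle iff there is a path from db back to itself.
Exploring from db, it never reaches itself; equivalently, its strongly connected component is a singleton.

No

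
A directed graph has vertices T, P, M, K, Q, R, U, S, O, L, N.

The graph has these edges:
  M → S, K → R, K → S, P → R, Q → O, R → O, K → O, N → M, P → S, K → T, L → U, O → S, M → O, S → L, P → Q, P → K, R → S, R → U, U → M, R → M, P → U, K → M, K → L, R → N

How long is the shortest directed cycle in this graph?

For each vertex v, BFS finds the shortest path from v back to v.
The shortest such closed walk is L → U → M → S → L, length 4.

4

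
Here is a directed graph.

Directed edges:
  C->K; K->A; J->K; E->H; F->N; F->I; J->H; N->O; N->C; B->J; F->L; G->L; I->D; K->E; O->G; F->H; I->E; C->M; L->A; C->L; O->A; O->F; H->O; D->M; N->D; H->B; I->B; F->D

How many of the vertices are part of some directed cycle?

10

A vertex is on a directed cycle iff it belongs to a strongly connected component of size ≥ 2 (or has a self-loop).
The vertices on cycles are {B, C, E, F, H, I, J, K, N, O} — 10 in total.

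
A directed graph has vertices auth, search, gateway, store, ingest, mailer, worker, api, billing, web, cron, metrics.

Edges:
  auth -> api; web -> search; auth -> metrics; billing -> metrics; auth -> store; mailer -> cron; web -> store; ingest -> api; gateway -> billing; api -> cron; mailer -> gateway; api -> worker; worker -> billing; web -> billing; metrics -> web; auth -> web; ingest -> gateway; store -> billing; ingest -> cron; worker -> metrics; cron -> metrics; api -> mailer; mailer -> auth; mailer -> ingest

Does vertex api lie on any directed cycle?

Yes

api is on a cycle iff api can reach itself via ≥1 edge.
api → mailer → auth → api — yes.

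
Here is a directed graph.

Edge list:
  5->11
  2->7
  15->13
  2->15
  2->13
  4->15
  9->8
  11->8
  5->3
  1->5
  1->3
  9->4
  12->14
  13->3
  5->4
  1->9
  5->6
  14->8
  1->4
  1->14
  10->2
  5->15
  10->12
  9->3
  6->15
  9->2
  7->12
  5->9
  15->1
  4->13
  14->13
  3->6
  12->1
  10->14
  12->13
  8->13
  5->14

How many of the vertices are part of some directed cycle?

14

A vertex is on a directed cycle iff it belongs to a strongly connected component of size ≥ 2 (or has a self-loop).
The vertices on cycles are {1, 2, 3, 4, 5, 6, 7, 8, 9, 11, 12, 13, 14, 15} — 14 in total.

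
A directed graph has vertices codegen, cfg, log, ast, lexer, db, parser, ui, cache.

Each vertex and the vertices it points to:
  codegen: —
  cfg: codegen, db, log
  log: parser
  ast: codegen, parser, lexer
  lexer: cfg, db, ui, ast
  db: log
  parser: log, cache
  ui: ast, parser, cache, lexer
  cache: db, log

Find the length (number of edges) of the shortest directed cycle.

For each vertex v, BFS finds the shortest path from v back to v.
The shortest such closed walk is ui → lexer → ui, length 2.

2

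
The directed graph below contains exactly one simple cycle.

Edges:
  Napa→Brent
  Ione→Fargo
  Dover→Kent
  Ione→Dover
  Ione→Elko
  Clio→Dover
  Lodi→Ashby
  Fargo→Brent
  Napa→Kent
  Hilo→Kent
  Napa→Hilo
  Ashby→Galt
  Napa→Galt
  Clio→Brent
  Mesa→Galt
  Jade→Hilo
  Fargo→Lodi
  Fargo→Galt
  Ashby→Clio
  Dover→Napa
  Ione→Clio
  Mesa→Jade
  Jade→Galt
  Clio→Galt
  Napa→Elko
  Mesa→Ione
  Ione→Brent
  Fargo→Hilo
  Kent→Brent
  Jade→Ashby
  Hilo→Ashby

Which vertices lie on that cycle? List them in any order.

Clio, Hilo, Napa, Ashby, Dover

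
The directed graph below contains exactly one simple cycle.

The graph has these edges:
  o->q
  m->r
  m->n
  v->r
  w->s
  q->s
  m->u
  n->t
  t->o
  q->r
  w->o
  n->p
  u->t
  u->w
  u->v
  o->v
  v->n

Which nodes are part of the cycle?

n, o, t, v

DFS with gray/black marking from n:
n gray
  p gray
  p black
  t gray
    o gray
      q gray
        s gray
        s black
        r gray
        r black
      q black
      v gray
        v→n: n is gray → back edge
Back edge closes the cycle n → t → o → v → n; its vertices are {n, o, t, v}.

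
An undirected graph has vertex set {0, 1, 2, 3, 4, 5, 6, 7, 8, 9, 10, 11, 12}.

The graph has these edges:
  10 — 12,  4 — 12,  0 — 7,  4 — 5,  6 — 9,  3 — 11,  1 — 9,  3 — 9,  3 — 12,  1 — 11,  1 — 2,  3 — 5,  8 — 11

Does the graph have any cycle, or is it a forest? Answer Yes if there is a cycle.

Yes

DFS, tracking each vertex's parent; an edge to a visited non-parent vertex closes a cycle.
Start from 3:
visit 3 (parent –)
  visit 9 (parent 3)
    visit 1 (parent 9)
      1–9: parent, skip
      visit 2 (parent 1)
        2–1: parent, skip
      visit 11 (parent 1)
        11–3: 3 visited and ≠ parent → cycle
Cycle: 3 – 9 – 1 – 11 – 3.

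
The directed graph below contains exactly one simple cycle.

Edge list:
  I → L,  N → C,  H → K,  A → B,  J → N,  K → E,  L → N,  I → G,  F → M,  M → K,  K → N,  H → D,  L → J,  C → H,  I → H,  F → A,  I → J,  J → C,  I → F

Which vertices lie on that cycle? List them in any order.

DFS with gray/black marking from H:
H gray
  K gray
    N gray
      C gray
        C→H: H is gray → back edge
Back edge closes the cycle H → K → N → C → H; its vertices are {C, H, K, N}.

C, H, K, N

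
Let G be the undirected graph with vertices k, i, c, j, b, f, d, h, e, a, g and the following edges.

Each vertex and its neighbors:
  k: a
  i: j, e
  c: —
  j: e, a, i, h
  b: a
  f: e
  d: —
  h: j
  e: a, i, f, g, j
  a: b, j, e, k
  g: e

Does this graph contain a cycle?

DFS, tracking each vertex's parent; an edge to a visited non-parent vertex closes a cycle.
Start from e:
visit e (parent –)
  visit a (parent e)
    visit b (parent a)
      b–a: parent, skip
    visit j (parent a)
      j–e: e visited and ≠ parent → cycle
Cycle: e – a – j – e.

Yes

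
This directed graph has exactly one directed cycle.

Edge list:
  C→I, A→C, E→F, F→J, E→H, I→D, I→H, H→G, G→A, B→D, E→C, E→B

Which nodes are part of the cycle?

A, C, G, H, I

DFS with gray/black marking from H:
H gray
  G gray
    A gray
      C gray
        I gray
          D gray
          D black
          I→H: H is gray → back edge
Back edge closes the cycle H → G → A → C → I → H; its vertices are {A, C, G, H, I}.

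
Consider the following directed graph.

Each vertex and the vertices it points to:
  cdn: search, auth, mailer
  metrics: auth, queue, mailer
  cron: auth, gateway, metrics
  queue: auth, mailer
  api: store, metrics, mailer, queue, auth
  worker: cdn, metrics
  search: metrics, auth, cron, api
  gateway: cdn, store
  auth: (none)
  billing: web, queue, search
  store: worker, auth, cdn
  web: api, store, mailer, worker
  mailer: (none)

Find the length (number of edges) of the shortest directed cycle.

4

For each vertex v, BFS finds the shortest path from v back to v.
The shortest such closed walk is search → cron → gateway → cdn → search, length 4.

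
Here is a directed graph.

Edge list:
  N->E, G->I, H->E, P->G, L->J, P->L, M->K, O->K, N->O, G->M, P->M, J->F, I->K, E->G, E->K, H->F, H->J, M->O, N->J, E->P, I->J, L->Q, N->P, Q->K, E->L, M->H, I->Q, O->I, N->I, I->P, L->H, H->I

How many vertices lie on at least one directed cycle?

A vertex is on a directed cycle iff it belongs to a strongly connected component of size ≥ 2 (or has a self-loop).
The vertices on cycles are {E, G, H, I, L, M, O, P} — 8 in total.

8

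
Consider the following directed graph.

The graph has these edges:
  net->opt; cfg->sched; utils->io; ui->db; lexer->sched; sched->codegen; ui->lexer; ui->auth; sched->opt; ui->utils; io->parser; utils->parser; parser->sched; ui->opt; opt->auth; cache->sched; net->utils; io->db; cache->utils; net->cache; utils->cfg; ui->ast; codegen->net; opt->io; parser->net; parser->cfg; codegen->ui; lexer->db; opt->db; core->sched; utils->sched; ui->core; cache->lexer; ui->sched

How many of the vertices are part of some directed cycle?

A vertex is on a directed cycle iff it belongs to a strongly connected component of size ≥ 2 (or has a self-loop).
The vertices on cycles are {io, ui, cfg, net, opt, core, cache, lexer, sched, utils, parser, codegen} — 12 in total.

12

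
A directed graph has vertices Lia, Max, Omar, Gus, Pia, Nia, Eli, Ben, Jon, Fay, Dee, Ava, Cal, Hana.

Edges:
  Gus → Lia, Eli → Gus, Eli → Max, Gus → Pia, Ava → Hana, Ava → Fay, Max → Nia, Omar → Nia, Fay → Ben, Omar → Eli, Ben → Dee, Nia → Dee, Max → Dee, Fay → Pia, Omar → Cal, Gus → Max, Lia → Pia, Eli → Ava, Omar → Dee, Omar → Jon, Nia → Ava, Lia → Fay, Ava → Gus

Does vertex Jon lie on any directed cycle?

No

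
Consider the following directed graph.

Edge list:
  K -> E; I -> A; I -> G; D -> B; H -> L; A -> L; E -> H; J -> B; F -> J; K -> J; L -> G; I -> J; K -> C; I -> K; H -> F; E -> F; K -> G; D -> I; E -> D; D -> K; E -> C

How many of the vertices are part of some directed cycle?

A vertex is on a directed cycle iff it belongs to a strongly connected component of size ≥ 2 (or has a self-loop).
The vertices on cycles are {D, E, I, K} — 4 in total.

4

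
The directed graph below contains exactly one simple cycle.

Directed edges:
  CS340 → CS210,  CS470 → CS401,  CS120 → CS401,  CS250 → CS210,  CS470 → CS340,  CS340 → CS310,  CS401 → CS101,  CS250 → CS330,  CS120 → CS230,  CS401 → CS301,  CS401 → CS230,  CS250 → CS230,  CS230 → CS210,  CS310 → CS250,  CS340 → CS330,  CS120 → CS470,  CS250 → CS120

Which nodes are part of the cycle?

DFS with gray/black marking from CS120:
CS120 gray
  CS230 gray
    CS210 gray
    CS210 black
  CS230 black
  CS401 gray
    CS401→CS230: CS230 black — skip
    CS101 gray
    CS101 black
    CS301 gray
    CS301 black
  CS401 black
  CS470 gray
    CS340 gray
      CS310 gray
        CS250 gray
          CS250→CS120: CS120 is gray → back edge
Back edge closes the cycle CS120 → CS470 → CS340 → CS310 → CS250 → CS120; its vertices are {CS120, CS250, CS310, CS340, CS470}.

CS120, CS250, CS310, CS340, CS470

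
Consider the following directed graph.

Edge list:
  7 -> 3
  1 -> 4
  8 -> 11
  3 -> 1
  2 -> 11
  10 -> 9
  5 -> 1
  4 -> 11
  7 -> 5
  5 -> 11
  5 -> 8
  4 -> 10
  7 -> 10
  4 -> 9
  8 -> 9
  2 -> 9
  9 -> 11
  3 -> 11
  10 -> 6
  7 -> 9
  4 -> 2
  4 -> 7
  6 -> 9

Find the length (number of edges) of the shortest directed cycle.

For each vertex v, BFS finds the shortest path from v back to v.
The shortest such closed walk is 7 → 5 → 1 → 4 → 7, length 4.

4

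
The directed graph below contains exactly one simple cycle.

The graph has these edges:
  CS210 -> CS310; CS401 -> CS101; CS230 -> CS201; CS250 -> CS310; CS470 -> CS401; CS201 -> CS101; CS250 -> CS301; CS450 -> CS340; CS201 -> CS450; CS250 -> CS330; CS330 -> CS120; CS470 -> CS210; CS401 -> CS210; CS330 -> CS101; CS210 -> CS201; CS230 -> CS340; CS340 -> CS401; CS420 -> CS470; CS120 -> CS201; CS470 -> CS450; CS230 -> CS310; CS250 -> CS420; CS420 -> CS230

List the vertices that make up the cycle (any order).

DFS with gray/black marking from CS450:
CS450 gray
  CS340 gray
    CS401 gray
      CS101 gray
      CS101 black
      CS210 gray
        CS310 gray
        CS310 black
        CS201 gray
          CS201→CS450: CS450 is gray → back edge
Back edge closes the cycle CS450 → CS340 → CS401 → CS210 → CS201 → CS450; its vertices are {CS201, CS210, CS340, CS401, CS450}.

CS201, CS210, CS340, CS401, CS450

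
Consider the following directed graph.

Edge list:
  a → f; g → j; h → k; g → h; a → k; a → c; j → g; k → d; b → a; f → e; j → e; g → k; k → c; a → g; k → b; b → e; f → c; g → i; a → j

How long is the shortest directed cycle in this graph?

For each vertex v, BFS finds the shortest path from v back to v.
The shortest such closed walk is g → j → g, length 2.

2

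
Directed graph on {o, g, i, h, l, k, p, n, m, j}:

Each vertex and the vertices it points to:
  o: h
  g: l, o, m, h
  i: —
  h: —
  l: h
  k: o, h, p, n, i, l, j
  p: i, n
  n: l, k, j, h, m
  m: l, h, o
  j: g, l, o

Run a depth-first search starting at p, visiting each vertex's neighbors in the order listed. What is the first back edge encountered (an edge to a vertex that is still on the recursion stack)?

DFS from p (visiting each vertex's neighbors in the order listed); mark gray on enter, black on exit:
p gray
  i gray
  i black
  n gray
    l gray
      h gray
      h black
    l black
    k gray
      o gray
        o→h: h black — skip
      o black
      k→h: h black — skip
      k→p: p is gray → back edge
First back edge: k → p.

k→p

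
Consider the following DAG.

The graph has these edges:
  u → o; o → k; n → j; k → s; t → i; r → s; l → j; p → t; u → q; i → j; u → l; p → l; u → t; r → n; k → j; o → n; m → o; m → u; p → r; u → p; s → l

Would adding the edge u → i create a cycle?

Adding u→i creates a cycle iff i can already reach u.
Explore from i: no path reaches u. The graph stays acyclic.

No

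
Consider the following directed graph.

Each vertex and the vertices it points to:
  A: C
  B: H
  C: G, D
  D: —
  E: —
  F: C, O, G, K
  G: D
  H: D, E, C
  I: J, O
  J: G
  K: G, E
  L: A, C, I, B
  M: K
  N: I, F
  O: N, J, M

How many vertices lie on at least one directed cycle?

A vertex is on a directed cycle iff it belongs to a strongly connected component of size ≥ 2 (or has a self-loop).
The vertices on cycles are {F, I, N, O} — 4 in total.

4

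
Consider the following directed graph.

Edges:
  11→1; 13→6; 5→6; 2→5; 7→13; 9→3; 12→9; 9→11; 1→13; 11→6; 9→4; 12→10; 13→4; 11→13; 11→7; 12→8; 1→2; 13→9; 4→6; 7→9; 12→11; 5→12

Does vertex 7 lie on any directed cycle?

7 is on a cycle iff 7 can reach itself via ≥1 edge.
7 → 9 → 11 → 7 — yes.

Yes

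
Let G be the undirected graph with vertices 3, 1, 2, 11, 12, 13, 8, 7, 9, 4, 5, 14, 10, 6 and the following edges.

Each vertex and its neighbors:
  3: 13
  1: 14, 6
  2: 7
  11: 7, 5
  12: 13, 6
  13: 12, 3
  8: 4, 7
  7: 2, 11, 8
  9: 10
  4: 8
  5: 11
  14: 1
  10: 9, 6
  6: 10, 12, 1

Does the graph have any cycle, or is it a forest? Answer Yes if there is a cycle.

No

DFS, tracking each vertex's parent; an edge to a visited non-parent vertex closes a cycle.
Start from 3:
visit 3 (parent –)
  visit 13 (parent 3)
    visit 12 (parent 13)
      12–13: parent, skip
      visit 6 (parent 12)
        visit 10 (parent 6)
          visit 9 (parent 10)
            9–10: parent, skip
          10–6: parent, skip
        6–12: parent, skip
        visit 1 (parent 6)
          visit 14 (parent 1)
            14–1: parent, skip
          1–6: parent, skip
    13–3: parent, skip
visit 2 (parent –)
  visit 7 (parent 2)
    7–2: parent, skip
    visit 11 (parent 7)
      11–7: parent, skip
      visit 5 (parent 11)
        5–11: parent, skip
    visit 8 (parent 7)
      visit 4 (parent 8)
        4–8: parent, skip
      8–7: parent, skip
No non-parent visited neighbor found — the graph is a forest.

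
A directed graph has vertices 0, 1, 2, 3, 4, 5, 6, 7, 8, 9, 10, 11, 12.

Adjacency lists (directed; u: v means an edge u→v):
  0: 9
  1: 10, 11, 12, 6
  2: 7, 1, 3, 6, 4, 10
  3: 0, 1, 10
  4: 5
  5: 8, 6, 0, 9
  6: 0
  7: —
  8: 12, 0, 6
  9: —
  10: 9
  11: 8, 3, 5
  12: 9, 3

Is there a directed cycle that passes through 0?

No

0 lies on a cycle iff there is a path from 0 back to itself.
Exploring from 0, it never reaches itself; equivalently, its strongly connected component is a singleton.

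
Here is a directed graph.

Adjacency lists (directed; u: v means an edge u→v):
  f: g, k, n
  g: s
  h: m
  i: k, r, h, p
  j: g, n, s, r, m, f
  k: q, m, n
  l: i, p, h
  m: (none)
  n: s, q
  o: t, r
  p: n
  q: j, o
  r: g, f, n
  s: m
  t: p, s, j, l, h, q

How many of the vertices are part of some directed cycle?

11

A vertex is on a directed cycle iff it belongs to a strongly connected component of size ≥ 2 (or has a self-loop).
The vertices on cycles are {f, i, j, k, l, n, o, p, q, r, t} — 11 in total.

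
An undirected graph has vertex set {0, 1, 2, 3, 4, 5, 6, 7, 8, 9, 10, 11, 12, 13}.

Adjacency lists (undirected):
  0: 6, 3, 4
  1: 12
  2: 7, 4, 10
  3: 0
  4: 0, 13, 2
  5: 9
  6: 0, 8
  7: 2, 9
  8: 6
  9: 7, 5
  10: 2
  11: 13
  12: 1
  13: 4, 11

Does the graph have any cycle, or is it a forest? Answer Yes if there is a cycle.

DFS, tracking each vertex's parent; an edge to a visited non-parent vertex closes a cycle.
Start from 7:
visit 7 (parent –)
  visit 2 (parent 7)
    2–7: parent, skip
    visit 4 (parent 2)
      visit 0 (parent 4)
        visit 6 (parent 0)
          6–0: parent, skip
          visit 8 (parent 6)
            8–6: parent, skip
        visit 3 (parent 0)
          3–0: parent, skip
        0–4: parent, skip
      visit 13 (parent 4)
        13–4: parent, skip
        visit 11 (parent 13)
          11–13: parent, skip
      4–2: parent, skip
    visit 10 (parent 2)
      10–2: parent, skip
  visit 9 (parent 7)
    9–7: parent, skip
    visit 5 (parent 9)
      5–9: parent, skip
visit 1 (parent –)
  visit 12 (parent 1)
    12–1: parent, skip
No non-parent visited neighbor found — the graph is a forest.

No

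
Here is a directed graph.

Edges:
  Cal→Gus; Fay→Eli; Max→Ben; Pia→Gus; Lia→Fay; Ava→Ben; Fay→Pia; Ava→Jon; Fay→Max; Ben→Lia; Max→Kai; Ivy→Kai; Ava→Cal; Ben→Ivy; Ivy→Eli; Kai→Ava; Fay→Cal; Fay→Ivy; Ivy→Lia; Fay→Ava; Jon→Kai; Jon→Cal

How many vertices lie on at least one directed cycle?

A vertex is on a directed cycle iff it belongs to a strongly connected component of size ≥ 2 (or has a self-loop).
The vertices on cycles are {Ava, Ben, Fay, Ivy, Jon, Kai, Lia, Max} — 8 in total.

8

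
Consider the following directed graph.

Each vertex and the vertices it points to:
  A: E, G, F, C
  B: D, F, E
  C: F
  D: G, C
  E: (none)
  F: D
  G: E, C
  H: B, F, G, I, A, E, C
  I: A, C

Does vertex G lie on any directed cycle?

G is on a cycle iff G can reach itself via ≥1 edge.
G → C → F → D → G — yes.

Yes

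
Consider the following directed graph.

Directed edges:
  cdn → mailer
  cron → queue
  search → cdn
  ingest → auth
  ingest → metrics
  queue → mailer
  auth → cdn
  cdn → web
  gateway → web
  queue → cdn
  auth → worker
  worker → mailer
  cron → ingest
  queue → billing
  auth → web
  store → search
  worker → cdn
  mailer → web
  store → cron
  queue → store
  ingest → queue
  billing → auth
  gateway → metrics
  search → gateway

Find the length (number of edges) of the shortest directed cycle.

For each vertex v, BFS finds the shortest path from v back to v.
The shortest such closed walk is queue → store → cron → queue, length 3.

3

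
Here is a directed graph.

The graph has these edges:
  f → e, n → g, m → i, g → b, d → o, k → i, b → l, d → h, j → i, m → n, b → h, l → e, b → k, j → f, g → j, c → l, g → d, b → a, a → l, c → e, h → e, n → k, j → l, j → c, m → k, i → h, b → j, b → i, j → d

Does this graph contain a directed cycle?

DFS with white/gray/black marking, starting from c:
c gray
  l gray
    e gray
    e black
  l black
  c→e: e black — skip
c black
g gray
  d gray
    o gray
    o black
    h gray
      h→e: e black — skip
    h black
  d black
  j gray
    j→l: l black — skip
    f gray
      f→e: e black — skip
    f black
    j→d: d black — skip
    i gray
      i→h: h black — skip
    i black
    j→c: c black — skip
  j black
  b gray
    k gray
      k→i: i black — skip
    k black
    a gray
      a→l: l black — skip
    a black
    b→i: i black — skip
    b→h: h black — skip
    b→j: j black — skip
    b→l: l black — skip
  b black
g black
m gray
  n gray
    n→k: k black — skip
    n→g: g black — skip
  n black
  m→i: i black — skip
  m→k: k black — skip
m black
Every edge goes to a white or black vertex — no back edge, so the graph is acyclic.

No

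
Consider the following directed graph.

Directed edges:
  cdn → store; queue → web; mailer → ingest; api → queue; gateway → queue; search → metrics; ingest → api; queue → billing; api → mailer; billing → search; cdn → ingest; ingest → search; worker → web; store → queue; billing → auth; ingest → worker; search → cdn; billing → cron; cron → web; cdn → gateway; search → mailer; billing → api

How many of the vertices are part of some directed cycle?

A vertex is on a directed cycle iff it belongs to a strongly connected component of size ≥ 2 (or has a self-loop).
The vertices on cycles are {api, cdn, queue, store, ingest, mailer, search, billing, gateway} — 9 in total.

9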